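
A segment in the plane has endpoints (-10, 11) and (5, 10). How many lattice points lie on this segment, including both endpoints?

2

The number of lattice points on a segment between lattice points is gcd(|Δx|,|Δy|) + 1 = gcd(15,1) + 1 = 1 + 1 = 2.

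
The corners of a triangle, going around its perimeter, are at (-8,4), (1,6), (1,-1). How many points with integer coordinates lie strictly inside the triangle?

28

The shoelace formula gives twice the area as |((-8)·6 − 1·4) + (1·(-1) − 1·6) + (1·4 − (-8)·(-1))| = 63, so the area is 63/2.
Along each edge there are gcd(|Δx|,|Δy|)+1 lattice points, so counting each shared vertex once the boundary has gcd(9,2) + gcd(0,7) + gcd(9,5) = 1+7+1 = 9.
Pick's theorem gives I = A − B/2 + 1 = 63/2 − 9/2 + 1 = 28.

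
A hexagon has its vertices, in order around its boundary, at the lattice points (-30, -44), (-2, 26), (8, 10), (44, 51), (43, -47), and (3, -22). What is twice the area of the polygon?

6986

Using the shoelace formula, 2A = |((-30)·26 − (-2)·(-44)) + ((-2)·10 − 8·26) + (8·51 − 44·10) + (44·(-47) − 43·51) + (43·(-22) − 3·(-47)) + (3·(-44) − (-30)·(-22))| = 6986, so the area is 3493.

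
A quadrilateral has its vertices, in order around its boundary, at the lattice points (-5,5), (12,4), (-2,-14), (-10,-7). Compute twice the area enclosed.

Using the shoelace formula, 2A = |((-5)·4 − 12·5) + (12·(-14) − (-2)·4) + ((-2)·(-7) − (-10)·(-14)) + ((-10)·5 − (-5)·(-7))| = 451, so the area is 225.5.

451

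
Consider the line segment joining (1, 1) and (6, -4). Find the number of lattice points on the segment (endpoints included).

6

The number of lattice points on a segment between lattice points is gcd(|Δx|,|Δy|) + 1 = gcd(5,5) + 1 = 5 + 1 = 6.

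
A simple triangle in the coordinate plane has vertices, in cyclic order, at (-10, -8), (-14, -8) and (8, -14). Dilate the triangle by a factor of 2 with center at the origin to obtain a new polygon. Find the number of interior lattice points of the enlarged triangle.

37

The shoelace formula gives twice the area as |((-10)·(-8) − (-14)·(-8)) + ((-14)·(-14) − 8·(-8)) + (8·(-8) − (-10)·(-14))| = 24, so the area is 12.
Summing gcd(|Δx|,|Δy|) over the edges gives the boundary count: gcd(4,0) + gcd(22,6) + gcd(18,6) = 4+2+6 = 12.
Scaling by 2 multiplies the area by 2² = 4 (so the new area is 48) and multiplies the boundary lattice-point count by 2, giving 24.
By Pick's theorem, the interior count of the dilated polygon is 48 − 24/2 + 1 = 37.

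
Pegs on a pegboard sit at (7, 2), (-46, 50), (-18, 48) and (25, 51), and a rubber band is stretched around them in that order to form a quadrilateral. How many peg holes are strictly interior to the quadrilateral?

By the shoelace formula, twice the signed area is |[7·50 − (-46)·2] + [(-46)·48 − (-18)·50] + [(-18)·51 − 25·48] + [25·2 − 7·51]| = 3291, so the area is 1645.5.
The number of boundary lattice points is Σ gcd(|Δx|,|Δy|) = gcd(53,48) + gcd(28,2) + gcd(43,3) + gcd(18,49) = 1+2+1+1 = 5.
Pick's theorem gives I = A − B/2 + 1 = 1645.5 − 5/2 + 1 = 1644.

1644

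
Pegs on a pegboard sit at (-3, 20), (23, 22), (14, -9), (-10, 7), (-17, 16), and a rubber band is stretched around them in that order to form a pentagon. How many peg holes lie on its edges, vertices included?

14

The number of boundary lattice points is Σ gcd(|Δx|,|Δy|) = gcd(26,2) + gcd(9,31) + gcd(24,16) + gcd(7,9) + gcd(14,4) = 2+1+8+1+2 = 14.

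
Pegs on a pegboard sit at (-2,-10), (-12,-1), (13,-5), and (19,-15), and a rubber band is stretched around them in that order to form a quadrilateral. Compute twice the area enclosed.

365

Using the shoelace formula, 2A = |((-2)·(-1) − (-12)·(-10)) + ((-12)·(-5) − 13·(-1)) + (13·(-15) − 19·(-5)) + (19·(-10) − (-2)·(-15))| = 365, so the area is 182.5.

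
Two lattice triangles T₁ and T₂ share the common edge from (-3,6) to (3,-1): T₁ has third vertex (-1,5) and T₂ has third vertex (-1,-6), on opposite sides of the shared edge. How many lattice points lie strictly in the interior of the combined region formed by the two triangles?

31

The union is the simple quadrilateral with vertices (-3,6), (-1,5), (3,-1), (-1,-6) in order.
Using the shoelace formula, 2A = |[(-3)·5 − (-1)·6] + [(-1)·(-1) − 3·5] + [3·(-6) − (-1)·(-1)] + [(-1)·6 − (-3)·(-6)]| = 66, so the area is 33.
Along each edge there are gcd(|Δx|,|Δy|)+1 lattice points, so counting each shared vertex once the boundary has gcd(2,1) + gcd(4,6) + gcd(4,5) + gcd(2,12) = 1+2+1+2 = 6.
By Pick's theorem I = A − B/2 + 1 = 33 − 6/2 + 1 = 31.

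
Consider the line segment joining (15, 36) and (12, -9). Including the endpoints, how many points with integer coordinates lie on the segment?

4

The number of lattice points on a segment between lattice points is gcd(|Δx|,|Δy|) + 1 = gcd(3,45) + 1 = 3 + 1 = 4.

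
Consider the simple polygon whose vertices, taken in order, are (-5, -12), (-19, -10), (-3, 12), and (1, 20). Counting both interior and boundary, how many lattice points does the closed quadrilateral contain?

216

Using the shoelace formula, 2A = |((-5)·(-10) − (-19)·(-12)) + ((-19)·12 − (-3)·(-10)) + ((-3)·20 − 1·12) + (1·(-12) − (-5)·20)| = 420, so the area is 210.
The number of boundary lattice points is Σ gcd(|Δx|,|Δy|) = gcd(14,2) + gcd(16,22) + gcd(4,8) + gcd(6,32) = 2+2+4+2 = 10.
Pick's theorem gives I = A − B/2 + 1 = 210 − 10/2 + 1 = 206, so the closed region contains I + B = 206 + 10 = 216 lattice points.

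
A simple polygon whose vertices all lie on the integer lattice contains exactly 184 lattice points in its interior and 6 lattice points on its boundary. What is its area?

By Pick's theorem, A = I + B/2 − 1 = 184 + 6/2 − 1 = 186.

186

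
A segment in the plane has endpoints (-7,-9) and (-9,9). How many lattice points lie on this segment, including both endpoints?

The number of lattice points on a segment between lattice points is gcd(|Δx|,|Δy|) + 1 = gcd(2,18) + 1 = 2 + 1 = 3.

3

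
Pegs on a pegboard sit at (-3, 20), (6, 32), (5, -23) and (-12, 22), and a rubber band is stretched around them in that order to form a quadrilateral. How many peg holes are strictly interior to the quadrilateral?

425

Using the shoelace formula, 2A = |[(-3)·32 − 6·20] + [6·(-23) − 5·32] + [5·22 − (-12)·(-23)] + [(-12)·20 − (-3)·22]| = 854, so the area is 427.
The number of boundary lattice points is Σ gcd(|Δx|,|Δy|) = gcd(9,12) + gcd(1,55) + gcd(17,45) + gcd(9,2) = 3+1+1+1 = 6.
Pick's theorem gives I = A − B/2 + 1 = 427 − 6/2 + 1 = 425.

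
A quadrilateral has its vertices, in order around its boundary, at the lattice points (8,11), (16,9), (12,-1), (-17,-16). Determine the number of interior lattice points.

By the shoelace formula, twice the signed area is |(8·9 − 16·11) + (16·(-1) − 12·9) + (12·(-16) − (-17)·(-1)) + ((-17)·11 − 8·(-16))| = 496, so the area is 248.
Along each edge there are gcd(|Δx|,|Δy|)+1 lattice points, so counting each shared vertex once the boundary has gcd(8,2) + gcd(4,10) + gcd(29,15) + gcd(25,27) = 2+2+1+1 = 6.
By Pick's theorem A = I + B/2 − 1, so I = 248 − 6/2 + 1 = 246.

246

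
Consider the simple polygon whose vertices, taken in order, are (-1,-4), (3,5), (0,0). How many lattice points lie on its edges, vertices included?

3

The number of boundary lattice points is Σ gcd(|Δx|,|Δy|) = gcd(4,9) + gcd(3,5) + gcd(1,4) = 1+1+1 = 3.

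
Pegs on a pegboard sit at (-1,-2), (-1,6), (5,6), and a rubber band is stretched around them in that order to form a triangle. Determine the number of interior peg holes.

17

The shoelace formula gives twice the area as |((-1)·6 − (-1)·(-2)) + ((-1)·6 − 5·6) + (5·(-2) − (-1)·6)| = 48, so the area is 24.
Summing gcd(|Δx|,|Δy|) over the edges gives the boundary count: gcd(0,8) + gcd(6,0) + gcd(6,8) = 8+6+2 = 16.
By Pick's theorem A = I + B/2 − 1, so I = 24 − 16/2 + 1 = 17.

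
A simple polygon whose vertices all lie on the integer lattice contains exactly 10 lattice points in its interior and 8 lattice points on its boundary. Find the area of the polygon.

13

By Pick's theorem, A = I + B/2 − 1 = 10 + 8/2 − 1 = 13.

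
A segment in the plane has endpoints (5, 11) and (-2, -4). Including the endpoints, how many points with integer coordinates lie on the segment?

The number of lattice points on a segment between lattice points is gcd(|Δx|,|Δy|) + 1 = gcd(7,15) + 1 = 1 + 1 = 2.

2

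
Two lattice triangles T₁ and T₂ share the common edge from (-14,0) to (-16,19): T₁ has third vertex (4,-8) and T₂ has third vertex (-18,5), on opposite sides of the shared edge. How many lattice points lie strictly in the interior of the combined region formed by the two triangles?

194

The union is the simple quadrilateral with vertices (-14,0), (4,-8), (-16,19), (-18,5) in order.
The shoelace formula gives twice the area as |[(-14)·(-8) − 4·0] + [4·19 − (-16)·(-8)] + [(-16)·5 − (-18)·19] + [(-18)·0 − (-14)·5]| = 392, so the area is 196.
The number of boundary lattice points is Σ gcd(|Δx|,|Δy|) = gcd(18,8) + gcd(20,27) + gcd(2,14) + gcd(4,5) = 2+1+2+1 = 6.
By Pick's theorem I = A − B/2 + 1 = 196 − 6/2 + 1 = 194.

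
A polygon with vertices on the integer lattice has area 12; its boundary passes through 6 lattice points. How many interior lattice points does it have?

10

From Pick's theorem, I = A − B/2 + 1 = 12 − 6/2 + 1 = 10.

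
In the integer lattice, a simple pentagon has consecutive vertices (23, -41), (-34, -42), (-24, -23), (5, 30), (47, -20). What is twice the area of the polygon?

6168

The shoelace formula gives twice the area as |[23·(-42) − (-34)·(-41)] + [(-34)·(-23) − (-24)·(-42)] + [(-24)·30 − 5·(-23)] + [5·(-20) − 47·30] + [47·(-41) − 23·(-20)]| = 6168, so the area is 3084.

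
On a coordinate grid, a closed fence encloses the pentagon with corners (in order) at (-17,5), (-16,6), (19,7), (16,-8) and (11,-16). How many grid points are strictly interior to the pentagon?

The shoelace formula gives twice the area as |((-17)·6 − (-16)·5) + ((-16)·7 − 19·6) + (19·(-8) − 16·7) + (16·(-16) − 11·(-8)) + (11·5 − (-17)·(-16))| = 897, so the area is 448.5.
Summing gcd(|Δx|,|Δy|) over the edges gives the boundary count: gcd(1,1) + gcd(35,1) + gcd(3,15) + gcd(5,8) + gcd(28,21) = 1+1+3+1+7 = 13.
Pick's theorem gives I = A − B/2 + 1 = 448.5 − 13/2 + 1 = 443.

443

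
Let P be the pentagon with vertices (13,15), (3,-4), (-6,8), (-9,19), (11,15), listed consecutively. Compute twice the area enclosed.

513

Using the shoelace formula, 2A = |[13·(-4) − 3·15] + [3·8 − (-6)·(-4)] + [(-6)·19 − (-9)·8] + [(-9)·15 − 11·19] + [11·15 − 13·15]| = 513, so the area is 256.5.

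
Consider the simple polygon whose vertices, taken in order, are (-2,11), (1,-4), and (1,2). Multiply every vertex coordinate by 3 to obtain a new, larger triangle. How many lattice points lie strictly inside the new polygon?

64

By the shoelace formula, twice the signed area is |[(-2)·(-4) − 1·11] + [1·2 − 1·(-4)] + [1·11 − (-2)·2]| = 18, so the area is 9.
Summing gcd(|Δx|,|Δy|) over the edges gives the boundary count: gcd(3,15) + gcd(0,6) + gcd(3,9) = 3+6+3 = 12.
Scaling by 3 multiplies the area by 3² = 9 (so the new area is 81) and multiplies the boundary lattice-point count by 3, giving 36.
By Pick's theorem, the interior count of the dilated polygon is 81 − 36/2 + 1 = 64.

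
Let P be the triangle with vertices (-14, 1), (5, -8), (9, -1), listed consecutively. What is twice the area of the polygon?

169

Using the shoelace formula, 2A = |((-14)·(-8) − 5·1) + (5·(-1) − 9·(-8)) + (9·1 − (-14)·(-1))| = 169, so the area is 84.5.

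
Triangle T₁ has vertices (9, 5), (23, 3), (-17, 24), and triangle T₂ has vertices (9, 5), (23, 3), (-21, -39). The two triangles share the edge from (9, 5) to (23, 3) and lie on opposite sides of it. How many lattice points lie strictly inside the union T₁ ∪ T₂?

443

The union is the simple quadrilateral with vertices (9, 5), (-17, 24), (23, 3), (-21, -39) in order.
Using the shoelace formula, 2A = |[9·24 − (-17)·5] + [(-17)·3 − 23·24] + [23·(-39) − (-21)·3] + [(-21)·5 − 9·(-39)]| = 890, so the area is 445.
The number of boundary lattice points is Σ gcd(|Δx|,|Δy|) = gcd(26,19) + gcd(40,21) + gcd(44,42) + gcd(30,44) = 1+1+2+2 = 6.
By Pick's theorem I = A − B/2 + 1 = 445 − 6/2 + 1 = 443.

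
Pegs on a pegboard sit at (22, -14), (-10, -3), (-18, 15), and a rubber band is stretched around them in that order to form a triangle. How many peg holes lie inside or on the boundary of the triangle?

Using the shoelace formula, 2A = |[22·(-3) − (-10)·(-14)] + [(-10)·15 − (-18)·(-3)] + [(-18)·(-14) − 22·15]| = 488, so the area is 244.
Along each edge there are gcd(|Δx|,|Δy|)+1 lattice points, so counting each shared vertex once the boundary has gcd(32,11) + gcd(8,18) + gcd(40,29) = 1+2+1 = 4.
Pick's theorem gives I = A − B/2 + 1 = 244 − 4/2 + 1 = 243, so the closed region contains I + B = 243 + 4 = 247 lattice points.

247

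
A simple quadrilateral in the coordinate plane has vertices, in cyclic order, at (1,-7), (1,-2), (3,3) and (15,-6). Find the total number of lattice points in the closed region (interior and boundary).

The shoelace formula gives twice the area as |(1·(-2) − 1·(-7)) + (1·3 − 3·(-2)) + (3·(-6) − 15·3) + (15·(-7) − 1·(-6))| = 148, so the area is 74.
Along each edge there are gcd(|Δx|,|Δy|)+1 lattice points, so counting each shared vertex once the boundary has gcd(0,5) + gcd(2,5) + gcd(12,9) + gcd(14,1) = 5+1+3+1 = 10.
Pick's theorem gives I = A − B/2 + 1 = 74 − 10/2 + 1 = 70, so the closed region contains I + B = 70 + 10 = 80 lattice points.

80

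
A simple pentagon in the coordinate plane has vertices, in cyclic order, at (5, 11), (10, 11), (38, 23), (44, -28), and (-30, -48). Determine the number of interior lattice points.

2674

By the shoelace formula, twice the signed area is |(5·11 − 10·11) + (10·23 − 38·11) + (38·(-28) − 44·23) + (44·(-48) − (-30)·(-28)) + ((-30)·11 − 5·(-48))| = 5361, so the area is 2680.5.
Summing gcd(|Δx|,|Δy|) over the edges gives the boundary count: gcd(5,0) + gcd(28,12) + gcd(6,51) + gcd(74,20) + gcd(35,59) = 5+4+3+2+1 = 15.
Pick's theorem gives I = A − B/2 + 1 = 2680.5 − 15/2 + 1 = 2674.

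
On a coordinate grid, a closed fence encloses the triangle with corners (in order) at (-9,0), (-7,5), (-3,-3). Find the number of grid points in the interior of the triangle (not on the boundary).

The shoelace formula gives twice the area as |((-9)·5 − (-7)·0) + ((-7)·(-3) − (-3)·5) + ((-3)·0 − (-9)·(-3))| = 36, so the area is 18.
The number of boundary lattice points is Σ gcd(|Δx|,|Δy|) = gcd(2,5) + gcd(4,8) + gcd(6,3) = 1+4+3 = 8.
By Pick's theorem A = I + B/2 − 1, so I = 18 − 8/2 + 1 = 15.

15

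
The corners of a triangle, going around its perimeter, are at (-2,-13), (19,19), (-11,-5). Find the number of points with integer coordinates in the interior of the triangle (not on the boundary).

Using the shoelace formula, 2A = |[(-2)·19 − 19·(-13)] + [19·(-5) − (-11)·19] + [(-11)·(-13) − (-2)·(-5)]| = 456, so the area is 228.
Along each edge there are gcd(|Δx|,|Δy|)+1 lattice points, so counting each shared vertex once the boundary has gcd(21,32) + gcd(30,24) + gcd(9,8) = 1+6+1 = 8.
By Pick's theorem A = I + B/2 − 1, so I = 228 − 8/2 + 1 = 225.

225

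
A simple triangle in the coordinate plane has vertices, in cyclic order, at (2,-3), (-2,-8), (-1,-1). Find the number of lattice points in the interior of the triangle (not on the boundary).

Using the shoelace formula, 2A = |[2·(-8) − (-2)·(-3)] + [(-2)·(-1) − (-1)·(-8)] + [(-1)·(-3) − 2·(-1)]| = 23, so the area is 11.5.
Summing gcd(|Δx|,|Δy|) over the edges gives the boundary count: gcd(4,5) + gcd(1,7) + gcd(3,2) = 1+1+1 = 3.
By Pick's theorem A = I + B/2 − 1, so I = 11.5 − 3/2 + 1 = 11.

11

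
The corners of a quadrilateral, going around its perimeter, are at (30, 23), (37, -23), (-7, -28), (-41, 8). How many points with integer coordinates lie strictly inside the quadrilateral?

2561

The shoelace formula gives twice the area as |[30·(-23) − 37·23] + [37·(-28) − (-7)·(-23)] + [(-7)·8 − (-41)·(-28)] + [(-41)·23 − 30·8]| = 5125, so the area is 5125/2.
The number of boundary lattice points is Σ gcd(|Δx|,|Δy|) = gcd(7,46) + gcd(44,5) + gcd(34,36) + gcd(71,15) = 1+1+2+1 = 5.
By Pick's theorem A = I + B/2 − 1, so I = 5125/2 − 5/2 + 1 = 2561.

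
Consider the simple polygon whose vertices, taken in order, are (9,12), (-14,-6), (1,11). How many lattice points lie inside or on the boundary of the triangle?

63

By the shoelace formula, twice the signed area is |(9·(-6) − (-14)·12) + ((-14)·11 − 1·(-6)) + (1·12 − 9·11)| = 121, so the area is 60.5.
Along each edge there are gcd(|Δx|,|Δy|)+1 lattice points, so counting each shared vertex once the boundary has gcd(23,18) + gcd(15,17) + gcd(8,1) = 1+1+1 = 3.
Pick's theorem gives I = A − B/2 + 1 = 60.5 − 3/2 + 1 = 60, so the closed region contains I + B = 60 + 3 = 63 lattice points.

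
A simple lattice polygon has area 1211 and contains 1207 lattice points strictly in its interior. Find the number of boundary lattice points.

Pick's theorem gives A = I + B/2 − 1, so B = 2(A − I + 1) = 2(1211 − 1207 + 1) = 10.

10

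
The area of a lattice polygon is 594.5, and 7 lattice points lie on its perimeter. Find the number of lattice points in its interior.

From Pick's theorem, I = A − B/2 + 1 = 594.5 − 7/2 + 1 = 592.

592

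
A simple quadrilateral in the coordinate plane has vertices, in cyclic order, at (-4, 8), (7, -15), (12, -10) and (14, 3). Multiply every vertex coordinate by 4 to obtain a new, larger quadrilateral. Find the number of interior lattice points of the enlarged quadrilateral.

Using the shoelace formula, 2A = |((-4)·(-15) − 7·8) + (7·(-10) − 12·(-15)) + (12·3 − 14·(-10)) + (14·8 − (-4)·3)| = 414, so the area is 207.
The number of boundary lattice points is Σ gcd(|Δx|,|Δy|) = gcd(11,23) + gcd(5,5) + gcd(2,13) + gcd(18,5) = 1+5+1+1 = 8.
Scaling by 4 multiplies the area by 4² = 16 (so the new area is 3312) and multiplies the boundary lattice-point count by 4, giving 32.
By Pick's theorem, the interior count of the dilated polygon is 3312 − 32/2 + 1 = 3297.

3297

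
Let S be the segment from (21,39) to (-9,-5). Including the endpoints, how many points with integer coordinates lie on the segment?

The number of lattice points on a segment between lattice points is gcd(|Δx|,|Δy|) + 1 = gcd(30,44) + 1 = 2 + 1 = 3.

3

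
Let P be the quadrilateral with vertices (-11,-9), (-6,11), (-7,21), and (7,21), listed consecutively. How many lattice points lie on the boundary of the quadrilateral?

Along each edge there are gcd(|Δx|,|Δy|)+1 lattice points, so counting each shared vertex once the boundary has gcd(5,20) + gcd(1,10) + gcd(14,0) + gcd(18,30) = 5+1+14+6 = 26.

26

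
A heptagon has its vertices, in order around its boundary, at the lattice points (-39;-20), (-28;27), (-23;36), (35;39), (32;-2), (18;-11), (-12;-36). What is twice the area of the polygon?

The shoelace formula gives twice the area as |[(-39)·27 − (-28)·(-20)] + [(-28)·36 − (-23)·27] + [(-23)·39 − 35·36] + [35·(-2) − 32·39] + [32·(-11) − 18·(-2)] + [18·(-36) − (-12)·(-11)] + [(-12)·(-20) − (-39)·(-36)]| = 7735, so the area is 3867.5.

7735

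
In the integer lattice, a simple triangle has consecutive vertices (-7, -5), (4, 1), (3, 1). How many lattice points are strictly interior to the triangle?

2

The shoelace formula gives twice the area as |[(-7)·1 − 4·(-5)] + [4·1 − 3·1] + [3·(-5) − (-7)·1]| = 6, so the area is 3.
The number of boundary lattice points is Σ gcd(|Δx|,|Δy|) = gcd(11,6) + gcd(1,0) + gcd(10,6) = 1+1+2 = 4.
By Pick's theorem A = I + B/2 − 1, so I = 3 − 4/2 + 1 = 2.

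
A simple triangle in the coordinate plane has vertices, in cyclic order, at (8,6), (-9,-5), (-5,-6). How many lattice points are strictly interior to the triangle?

Using the shoelace formula, 2A = |[8·(-5) − (-9)·6] + [(-9)·(-6) − (-5)·(-5)] + [(-5)·6 − 8·(-6)]| = 61, so the area is 30.5.
The number of boundary lattice points is Σ gcd(|Δx|,|Δy|) = gcd(17,11) + gcd(4,1) + gcd(13,12) = 1+1+1 = 3.
Pick's theorem gives I = A − B/2 + 1 = 30.5 − 3/2 + 1 = 30.

30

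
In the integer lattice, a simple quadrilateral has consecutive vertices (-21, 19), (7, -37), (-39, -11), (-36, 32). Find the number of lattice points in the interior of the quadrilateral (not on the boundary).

1251

The shoelace formula gives twice the area as |[(-21)·(-37) − 7·19] + [7·(-11) − (-39)·(-37)] + [(-39)·32 − (-36)·(-11)] + [(-36)·19 − (-21)·32]| = 2532, so the area is 1266.
Along each edge there are gcd(|Δx|,|Δy|)+1 lattice points, so counting each shared vertex once the boundary has gcd(28,56) + gcd(46,26) + gcd(3,43) + gcd(15,13) = 28+2+1+1 = 32.
Pick's theorem gives I = A − B/2 + 1 = 1266 − 32/2 + 1 = 1251.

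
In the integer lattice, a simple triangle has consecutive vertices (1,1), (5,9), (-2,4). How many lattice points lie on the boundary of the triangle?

8

The number of boundary lattice points is Σ gcd(|Δx|,|Δy|) = gcd(4,8) + gcd(7,5) + gcd(3,3) = 4+1+3 = 8.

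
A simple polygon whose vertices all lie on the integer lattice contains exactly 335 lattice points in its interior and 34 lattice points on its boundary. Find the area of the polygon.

By Pick's theorem, A = I + B/2 − 1 = 335 + 34/2 − 1 = 351.

351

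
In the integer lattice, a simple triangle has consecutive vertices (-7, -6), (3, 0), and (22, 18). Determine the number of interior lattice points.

32

Using the shoelace formula, 2A = |((-7)·0 − 3·(-6)) + (3·18 − 22·0) + (22·(-6) − (-7)·18)| = 66, so the area is 33.
The number of boundary lattice points is Σ gcd(|Δx|,|Δy|) = gcd(10,6) + gcd(19,18) + gcd(29,24) = 2+1+1 = 4.
By Pick's theorem A = I + B/2 − 1, so I = 33 − 4/2 + 1 = 32.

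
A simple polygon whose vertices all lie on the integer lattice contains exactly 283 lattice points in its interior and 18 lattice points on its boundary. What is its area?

By Pick's theorem, A = I + B/2 − 1 = 283 + 18/2 − 1 = 291.

291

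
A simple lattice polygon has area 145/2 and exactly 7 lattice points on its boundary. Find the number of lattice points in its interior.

Pick's theorem A = I + B/2 − 1 rearranges to I = A − B/2 + 1 = 145/2 − 7/2 + 1 = 70.

70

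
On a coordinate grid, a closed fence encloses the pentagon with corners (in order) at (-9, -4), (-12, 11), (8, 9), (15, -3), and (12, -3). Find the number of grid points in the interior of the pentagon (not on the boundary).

Using the shoelace formula, 2A = |((-9)·11 − (-12)·(-4)) + ((-12)·9 − 8·11) + (8·(-3) − 15·9) + (15·(-3) − 12·(-3)) + (12·(-4) − (-9)·(-3))| = 586, so the area is 293.
Summing gcd(|Δx|,|Δy|) over the edges gives the boundary count: gcd(3,15) + gcd(20,2) + gcd(7,12) + gcd(3,0) + gcd(21,1) = 3+2+1+3+1 = 10.
Pick's theorem gives I = A − B/2 + 1 = 293 − 10/2 + 1 = 289.

289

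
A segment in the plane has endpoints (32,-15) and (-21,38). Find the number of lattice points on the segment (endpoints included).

54

The number of lattice points on a segment between lattice points is gcd(|Δx|,|Δy|) + 1 = gcd(53,53) + 1 = 53 + 1 = 54.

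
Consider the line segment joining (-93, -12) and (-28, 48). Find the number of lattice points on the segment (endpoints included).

6

The number of lattice points on a segment between lattice points is gcd(|Δx|,|Δy|) + 1 = gcd(65,60) + 1 = 5 + 1 = 6.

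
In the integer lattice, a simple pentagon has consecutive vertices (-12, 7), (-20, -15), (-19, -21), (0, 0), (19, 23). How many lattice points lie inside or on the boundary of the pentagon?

The shoelace formula gives twice the area as |((-12)·(-15) − (-20)·7) + ((-20)·(-21) − (-19)·(-15)) + ((-19)·0 − 0·(-21)) + (0·23 − 19·0) + (19·7 − (-12)·23)| = 864, so the area is 432.
Summing gcd(|Δx|,|Δy|) over the edges gives the boundary count: gcd(8,22) + gcd(1,6) + gcd(19,21) + gcd(19,23) + gcd(31,16) = 2+1+1+1+1 = 6.
Pick's theorem gives I = A − B/2 + 1 = 432 − 6/2 + 1 = 430, so the closed region contains I + B = 430 + 6 = 436 lattice points.

436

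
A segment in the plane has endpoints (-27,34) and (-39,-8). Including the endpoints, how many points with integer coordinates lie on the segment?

The number of lattice points on a segment between lattice points is gcd(|Δx|,|Δy|) + 1 = gcd(12,42) + 1 = 6 + 1 = 7.

7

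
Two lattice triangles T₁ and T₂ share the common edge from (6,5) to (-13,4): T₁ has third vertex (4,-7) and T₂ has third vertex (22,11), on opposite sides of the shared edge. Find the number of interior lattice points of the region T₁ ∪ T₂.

The union is the simple quadrilateral with vertices (6,5), (4,-7), (-13,4), (22,11) in order.
The shoelace formula gives twice the area as |(6·(-7) − 4·5) + (4·4 − (-13)·(-7)) + ((-13)·11 − 22·4) + (22·5 − 6·11)| = 324, so the area is 162.
The number of boundary lattice points is Σ gcd(|Δx|,|Δy|) = gcd(2,12) + gcd(17,11) + gcd(35,7) + gcd(16,6) = 2+1+7+2 = 12.
By Pick's theorem I = A − B/2 + 1 = 162 − 12/2 + 1 = 157.

157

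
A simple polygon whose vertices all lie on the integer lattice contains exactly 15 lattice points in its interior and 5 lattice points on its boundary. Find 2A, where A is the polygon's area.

By Pick's theorem, A = I + B/2 − 1 = 15 + 5/2 − 1 = 33/2.
Hence 2A = 33.

33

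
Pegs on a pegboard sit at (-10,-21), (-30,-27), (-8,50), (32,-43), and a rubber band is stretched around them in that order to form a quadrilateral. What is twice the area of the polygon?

4434

By the shoelace formula, twice the signed area is |[(-10)·(-27) − (-30)·(-21)] + [(-30)·50 − (-8)·(-27)] + [(-8)·(-43) − 32·50] + [32·(-21) − (-10)·(-43)]| = 4434, so the area is 2217.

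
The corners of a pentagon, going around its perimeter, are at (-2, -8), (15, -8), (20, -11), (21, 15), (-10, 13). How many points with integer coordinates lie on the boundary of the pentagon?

Along each edge there are gcd(|Δx|,|Δy|)+1 lattice points, so counting each shared vertex once the boundary has gcd(17,0) + gcd(5,3) + gcd(1,26) + gcd(31,2) + gcd(8,21) = 17+1+1+1+1 = 21.

21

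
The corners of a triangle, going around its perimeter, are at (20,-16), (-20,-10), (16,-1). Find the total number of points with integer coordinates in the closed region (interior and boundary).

295

The shoelace formula gives twice the area as |[20·(-10) − (-20)·(-16)] + [(-20)·(-1) − 16·(-10)] + [16·(-16) − 20·(-1)]| = 576, so the area is 288.
Along each edge there are gcd(|Δx|,|Δy|)+1 lattice points, so counting each shared vertex once the boundary has gcd(40,6) + gcd(36,9) + gcd(4,15) = 2+9+1 = 12.
Pick's theorem gives I = A − B/2 + 1 = 288 − 12/2 + 1 = 283, so the closed region contains I + B = 283 + 12 = 295 lattice points.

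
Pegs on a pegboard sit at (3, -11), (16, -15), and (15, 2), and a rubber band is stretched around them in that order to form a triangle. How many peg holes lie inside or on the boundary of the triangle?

Using the shoelace formula, 2A = |[3·(-15) − 16·(-11)] + [16·2 − 15·(-15)] + [15·(-11) − 3·2]| = 217, so the area is 217/2.
Summing gcd(|Δx|,|Δy|) over the edges gives the boundary count: gcd(13,4) + gcd(1,17) + gcd(12,13) = 1+1+1 = 3.
Pick's theorem gives I = A − B/2 + 1 = 217/2 − 3/2 + 1 = 108, so the closed region contains I + B = 108 + 3 = 111 lattice points.

111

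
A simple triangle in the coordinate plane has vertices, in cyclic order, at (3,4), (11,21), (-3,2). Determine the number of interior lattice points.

The shoelace formula gives twice the area as |[3·21 − 11·4] + [11·2 − (-3)·21] + [(-3)·4 − 3·2]| = 86, so the area is 43.
The number of boundary lattice points is Σ gcd(|Δx|,|Δy|) = gcd(8,17) + gcd(14,19) + gcd(6,2) = 1+1+2 = 4.
Pick's theorem gives I = A − B/2 + 1 = 43 − 4/2 + 1 = 42.

42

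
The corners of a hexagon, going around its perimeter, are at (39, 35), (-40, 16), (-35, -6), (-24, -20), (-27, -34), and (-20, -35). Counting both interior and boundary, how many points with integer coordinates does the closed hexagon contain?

2297

Using the shoelace formula, 2A = |[39·16 − (-40)·35] + [(-40)·(-6) − (-35)·16] + [(-35)·(-20) − (-24)·(-6)] + [(-24)·(-34) − (-27)·(-20)] + [(-27)·(-35) − (-20)·(-34)] + [(-20)·35 − 39·(-35)]| = 4586, so the area is 2293.
The number of boundary lattice points is Σ gcd(|Δx|,|Δy|) = gcd(79,19) + gcd(5,22) + gcd(11,14) + gcd(3,14) + gcd(7,1) + gcd(59,70) = 1+1+1+1+1+1 = 6.
Pick's theorem gives I = A − B/2 + 1 = 2293 − 6/2 + 1 = 2291, so the closed region contains I + B = 2291 + 6 = 2297 lattice points.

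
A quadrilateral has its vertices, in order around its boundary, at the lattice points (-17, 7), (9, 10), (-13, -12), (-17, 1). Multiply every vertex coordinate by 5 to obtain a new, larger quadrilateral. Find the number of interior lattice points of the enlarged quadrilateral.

By the shoelace formula, twice the signed area is |((-17)·10 − 9·7) + (9·(-12) − (-13)·10) + ((-13)·1 − (-17)·(-12)) + ((-17)·7 − (-17)·1)| = 530, so the area is 265.
The number of boundary lattice points is Σ gcd(|Δx|,|Δy|) = gcd(26,3) + gcd(22,22) + gcd(4,13) + gcd(0,6) = 1+22+1+6 = 30.
Scaling by 5 multiplies the area by 5² = 25 (so the new area is 6625) and multiplies the boundary lattice-point count by 5, giving 150.
By Pick's theorem, the interior count of the dilated polygon is 6625 − 150/2 + 1 = 6551.

6551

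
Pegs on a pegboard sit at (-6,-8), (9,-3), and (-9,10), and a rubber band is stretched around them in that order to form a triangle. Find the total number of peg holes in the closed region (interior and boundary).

148

The shoelace formula gives twice the area as |((-6)·(-3) − 9·(-8)) + (9·10 − (-9)·(-3)) + ((-9)·(-8) − (-6)·10)| = 285, so the area is 285/2.
Along each edge there are gcd(|Δx|,|Δy|)+1 lattice points, so counting each shared vertex once the boundary has gcd(15,5) + gcd(18,13) + gcd(3,18) = 5+1+3 = 9.
Pick's theorem gives I = A − B/2 + 1 = 285/2 − 9/2 + 1 = 139, so the closed region contains I + B = 139 + 9 = 148 lattice points.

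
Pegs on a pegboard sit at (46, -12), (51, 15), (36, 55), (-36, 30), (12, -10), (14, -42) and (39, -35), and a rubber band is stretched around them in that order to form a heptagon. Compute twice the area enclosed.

8553

By the shoelace formula, twice the signed area is |(46·15 − 51·(-12)) + (51·55 − 36·15) + (36·30 − (-36)·55) + ((-36)·(-10) − 12·30) + (12·(-42) − 14·(-10)) + (14·(-35) − 39·(-42)) + (39·(-12) − 46·(-35))| = 8553, so the area is 8553/2.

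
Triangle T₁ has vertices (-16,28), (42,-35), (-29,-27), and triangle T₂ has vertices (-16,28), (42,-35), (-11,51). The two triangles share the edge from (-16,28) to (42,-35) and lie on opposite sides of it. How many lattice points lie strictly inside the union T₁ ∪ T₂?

The union is the simple quadrilateral with vertices (-16,28), (-29,-27), (42,-35), (-11,51) in order.
By the shoelace formula, twice the signed area is |[(-16)·(-27) − (-29)·28] + [(-29)·(-35) − 42·(-27)] + [42·51 − (-11)·(-35)] + [(-11)·28 − (-16)·51]| = 5658, so the area is 2829.
Along each edge there are gcd(|Δx|,|Δy|)+1 lattice points, so counting each shared vertex once the boundary has gcd(13,55) + gcd(71,8) + gcd(53,86) + gcd(5,23) = 1+1+1+1 = 4.
By Pick's theorem I = A − B/2 + 1 = 2829 − 4/2 + 1 = 2828.

2828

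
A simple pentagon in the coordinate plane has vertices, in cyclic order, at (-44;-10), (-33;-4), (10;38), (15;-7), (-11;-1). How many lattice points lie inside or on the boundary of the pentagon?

1024

The shoelace formula gives twice the area as |[(-44)·(-4) − (-33)·(-10)] + [(-33)·38 − 10·(-4)] + [10·(-7) − 15·38] + [15·(-1) − (-11)·(-7)] + [(-11)·(-10) − (-44)·(-1)]| = 2034, so the area is 1017.
The number of boundary lattice points is Σ gcd(|Δx|,|Δy|) = gcd(11,6) + gcd(43,42) + gcd(5,45) + gcd(26,6) + gcd(33,9) = 1+1+5+2+3 = 12.
Pick's theorem gives I = A − B/2 + 1 = 1017 − 12/2 + 1 = 1012, so the closed region contains I + B = 1012 + 12 = 1024 lattice points.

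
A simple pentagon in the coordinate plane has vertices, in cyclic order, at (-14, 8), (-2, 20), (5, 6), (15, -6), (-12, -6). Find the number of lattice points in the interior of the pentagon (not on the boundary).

Using the shoelace formula, 2A = |[(-14)·20 − (-2)·8] + [(-2)·6 − 5·20] + [5·(-6) − 15·6] + [15·(-6) − (-12)·(-6)] + [(-12)·8 − (-14)·(-6)]| = 838, so the area is 419.
Summing gcd(|Δx|,|Δy|) over the edges gives the boundary count: gcd(12,12) + gcd(7,14) + gcd(10,12) + gcd(27,0) + gcd(2,14) = 12+7+2+27+2 = 50.
Pick's theorem gives I = A − B/2 + 1 = 419 − 50/2 + 1 = 395.

395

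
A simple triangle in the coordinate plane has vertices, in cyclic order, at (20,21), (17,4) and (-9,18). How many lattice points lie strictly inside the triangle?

By the shoelace formula, twice the signed area is |(20·4 − 17·21) + (17·18 − (-9)·4) + ((-9)·21 − 20·18)| = 484, so the area is 242.
Summing gcd(|Δx|,|Δy|) over the edges gives the boundary count: gcd(3,17) + gcd(26,14) + gcd(29,3) = 1+2+1 = 4.
Pick's theorem gives I = A − B/2 + 1 = 242 − 4/2 + 1 = 241.

241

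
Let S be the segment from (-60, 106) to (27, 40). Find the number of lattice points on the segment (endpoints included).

4

The number of lattice points on a segment between lattice points is gcd(|Δx|,|Δy|) + 1 = gcd(87,66) + 1 = 3 + 1 = 4.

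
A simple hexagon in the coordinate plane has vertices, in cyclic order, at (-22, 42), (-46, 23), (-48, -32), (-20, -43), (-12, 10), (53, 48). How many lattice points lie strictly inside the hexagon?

The shoelace formula gives twice the area as |((-22)·23 − (-46)·42) + ((-46)·(-32) − (-48)·23) + ((-48)·(-43) − (-20)·(-32)) + ((-20)·10 − (-12)·(-43)) + ((-12)·48 − 53·10) + (53·42 − (-22)·48)| = 6886, so the area is 3443.
The number of boundary lattice points is Σ gcd(|Δx|,|Δy|) = gcd(24,19) + gcd(2,55) + gcd(28,11) + gcd(8,53) + gcd(65,38) + gcd(75,6) = 1+1+1+1+1+3 = 8.
Pick's theorem gives I = A − B/2 + 1 = 3443 − 8/2 + 1 = 3440.

3440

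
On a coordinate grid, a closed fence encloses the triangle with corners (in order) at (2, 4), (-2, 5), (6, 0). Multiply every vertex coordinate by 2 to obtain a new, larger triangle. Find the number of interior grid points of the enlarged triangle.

19

By the shoelace formula, twice the signed area is |[2·5 − (-2)·4] + [(-2)·0 − 6·5] + [6·4 − 2·0]| = 12, so the area is 6.
The number of boundary lattice points is Σ gcd(|Δx|,|Δy|) = gcd(4,1) + gcd(8,5) + gcd(4,4) = 1+1+4 = 6.
Scaling by 2 multiplies the area by 2² = 4 (so the new area is 24) and multiplies the boundary lattice-point count by 2, giving 12.
By Pick's theorem, the interior count of the dilated polygon is 24 − 12/2 + 1 = 19.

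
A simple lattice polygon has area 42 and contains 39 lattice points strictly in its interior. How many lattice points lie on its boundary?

8

Pick's theorem gives A = I + B/2 − 1, so B = 2(A − I + 1) = 2(42 − 39 + 1) = 8.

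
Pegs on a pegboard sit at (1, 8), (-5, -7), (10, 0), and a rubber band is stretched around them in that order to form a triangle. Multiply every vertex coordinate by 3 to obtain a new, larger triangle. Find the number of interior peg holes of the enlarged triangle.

817

By the shoelace formula, twice the signed area is |[1·(-7) − (-5)·8] + [(-5)·0 − 10·(-7)] + [10·8 − 1·0]| = 183, so the area is 183/2.
Summing gcd(|Δx|,|Δy|) over the edges gives the boundary count: gcd(6,15) + gcd(15,7) + gcd(9,8) = 3+1+1 = 5.
Scaling by 3 multiplies the area by 3² = 9 (so the new area is 1647/2) and multiplies the boundary lattice-point count by 3, giving 15.
By Pick's theorem, the interior count of the dilated polygon is 1647/2 − 15/2 + 1 = 817.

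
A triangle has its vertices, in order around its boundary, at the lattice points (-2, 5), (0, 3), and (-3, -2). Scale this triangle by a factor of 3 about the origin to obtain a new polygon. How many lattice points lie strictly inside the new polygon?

67

The shoelace formula gives twice the area as |((-2)·3 − 0·5) + (0·(-2) − (-3)·3) + ((-3)·5 − (-2)·(-2))| = 16, so the area is 8.
Summing gcd(|Δx|,|Δy|) over the edges gives the boundary count: gcd(2,2) + gcd(3,5) + gcd(1,7) = 2+1+1 = 4.
Scaling by 3 multiplies the area by 3² = 9 (so the new area is 72) and multiplies the boundary lattice-point count by 3, giving 12.
By Pick's theorem, the interior count of the dilated polygon is 72 − 12/2 + 1 = 67.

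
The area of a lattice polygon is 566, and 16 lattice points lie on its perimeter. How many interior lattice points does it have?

559

Pick's theorem A = I + B/2 − 1 rearranges to I = A − B/2 + 1 = 566 − 16/2 + 1 = 559.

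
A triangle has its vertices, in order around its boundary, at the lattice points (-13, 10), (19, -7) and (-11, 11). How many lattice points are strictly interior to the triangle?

Using the shoelace formula, 2A = |[(-13)·(-7) − 19·10] + [19·11 − (-11)·(-7)] + [(-11)·10 − (-13)·11]| = 66, so the area is 33.
Summing gcd(|Δx|,|Δy|) over the edges gives the boundary count: gcd(32,17) + gcd(30,18) + gcd(2,1) = 1+6+1 = 8.
By Pick's theorem A = I + B/2 − 1, so I = 33 − 8/2 + 1 = 30.

30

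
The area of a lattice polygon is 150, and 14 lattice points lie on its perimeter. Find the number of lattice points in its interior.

144

Pick's theorem A = I + B/2 − 1 rearranges to I = A − B/2 + 1 = 150 − 14/2 + 1 = 144.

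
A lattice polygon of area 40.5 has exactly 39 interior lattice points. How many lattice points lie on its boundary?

Pick's theorem gives A = I + B/2 − 1, so B = 2(A − I + 1) = 2(40.5 − 39 + 1) = 5.

5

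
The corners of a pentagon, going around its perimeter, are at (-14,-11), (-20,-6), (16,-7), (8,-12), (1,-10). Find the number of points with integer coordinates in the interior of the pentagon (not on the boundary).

126

Using the shoelace formula, 2A = |((-14)·(-6) − (-20)·(-11)) + ((-20)·(-7) − 16·(-6)) + (16·(-12) − 8·(-7)) + (8·(-10) − 1·(-12)) + (1·(-11) − (-14)·(-10))| = 255, so the area is 127.5.
Along each edge there are gcd(|Δx|,|Δy|)+1 lattice points, so counting each shared vertex once the boundary has gcd(6,5) + gcd(36,1) + gcd(8,5) + gcd(7,2) + gcd(15,1) = 1+1+1+1+1 = 5.
Pick's theorem gives I = A − B/2 + 1 = 127.5 − 5/2 + 1 = 126.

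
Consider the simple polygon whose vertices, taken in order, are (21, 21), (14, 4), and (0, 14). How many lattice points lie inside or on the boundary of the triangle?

By the shoelace formula, twice the signed area is |[21·4 − 14·21] + [14·14 − 0·4] + [0·21 − 21·14]| = 308, so the area is 154.
Summing gcd(|Δx|,|Δy|) over the edges gives the boundary count: gcd(7,17) + gcd(14,10) + gcd(21,7) = 1+2+7 = 10.
Pick's theorem gives I = A − B/2 + 1 = 154 − 10/2 + 1 = 150, so the closed region contains I + B = 150 + 10 = 160 lattice points.

160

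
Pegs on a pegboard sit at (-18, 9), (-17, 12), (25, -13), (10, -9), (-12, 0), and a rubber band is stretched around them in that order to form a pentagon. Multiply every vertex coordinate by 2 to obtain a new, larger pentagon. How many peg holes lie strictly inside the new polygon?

By the shoelace formula, twice the signed area is |[(-18)·12 − (-17)·9] + [(-17)·(-13) − 25·12] + [25·(-9) − 10·(-13)] + [10·0 − (-12)·(-9)] + [(-12)·9 − (-18)·0]| = 453, so the area is 226.5.
Along each edge there are gcd(|Δx|,|Δy|)+1 lattice points, so counting each shared vertex once the boundary has gcd(1,3) + gcd(42,25) + gcd(15,4) + gcd(22,9) + gcd(6,9) = 1+1+1+1+3 = 7.
Scaling by 2 multiplies the area by 2² = 4 (so the new area is 906) and multiplies the boundary lattice-point count by 2, giving 14.
By Pick's theorem, the interior count of the dilated polygon is 906 − 14/2 + 1 = 900.

900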